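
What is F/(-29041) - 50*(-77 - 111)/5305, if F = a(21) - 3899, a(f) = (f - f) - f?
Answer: 58756200/30812501 ≈ 1.9069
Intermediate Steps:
a(f) = -f (a(f) = 0 - f = -f)
F = -3920 (F = -1*21 - 3899 = -21 - 3899 = -3920)
F/(-29041) - 50*(-77 - 111)/5305 = -3920/(-29041) - 50*(-77 - 111)/5305 = -3920*(-1/29041) - 50*(-188)*(1/5305) = 3920/29041 + 9400*(1/5305) = 3920/29041 + 1880/1061 = 58756200/30812501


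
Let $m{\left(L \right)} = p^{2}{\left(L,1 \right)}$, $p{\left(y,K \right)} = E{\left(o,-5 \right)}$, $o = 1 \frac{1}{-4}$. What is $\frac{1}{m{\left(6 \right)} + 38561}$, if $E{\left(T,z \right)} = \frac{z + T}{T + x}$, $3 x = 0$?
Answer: $\frac{1}{39002} \approx 2.564 \cdot 10^{-5}$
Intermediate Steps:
$x = 0$ ($x = \frac{1}{3} \cdot 0 = 0$)
$o = - \frac{1}{4}$ ($o = 1 \left(- \frac{1}{4}\right) = - \frac{1}{4} \approx -0.25$)
$E{\left(T,z \right)} = \frac{T + z}{T}$ ($E{\left(T,z \right)} = \frac{z + T}{T + 0} = \frac{T + z}{T}$)
$p{\left(y,K \right)} = 21$ ($p{\left(y,K \right)} = \frac{- \frac{1}{4} - 5}{- \frac{1}{4}} = \left(-4\right) \left(- \frac{21}{4}\right) = 21$)
$m{\left(L \right)} = 441$ ($m{\left(L \right)} = 21^{2} = 441$)
$\frac{1}{m{\left(6 \right)} + 38561} = \frac{1}{441 + 38561} = \frac{1}{39002}$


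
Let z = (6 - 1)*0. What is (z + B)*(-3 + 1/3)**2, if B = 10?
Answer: 640/9 ≈ 71.111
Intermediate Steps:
z = 0 (z = 5*0 = 0)
(z + B)*(-3 + 1/3)**2 = (0 + 10)*(-3 + 1/3)**2 = 10*(-3 + 1/3)**2 = 10*(-8/3)**2 = 10*(64/9) = 640/9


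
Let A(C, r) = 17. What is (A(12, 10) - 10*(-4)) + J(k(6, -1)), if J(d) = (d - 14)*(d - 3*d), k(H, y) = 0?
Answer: 57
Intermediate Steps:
J(d) = -2*d*(-14 + d) (J(d) = (-14 + d)*(-2*d) = -2*d*(-14 + d))
(A(12, 10) - 10*(-4)) + J(k(6, -1)) = (17 - 10*(-4)) + 2*0*(14 - 1*0) = (17 + 40) + 2*0*(14 + 0) = 57 + 2*0*14 = 57 + 0 = 57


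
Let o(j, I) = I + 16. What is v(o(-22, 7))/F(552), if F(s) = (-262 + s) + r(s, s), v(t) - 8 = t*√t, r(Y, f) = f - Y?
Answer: 4/145 + 23*√23/290 ≈ 0.40795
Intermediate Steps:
o(j, I) = 16 + I
v(t) = 8 + t^(3/2) (v(t) = 8 + t*√t = 8 + t^(3/2))
F(s) = -262 + s (F(s) = (-262 + s) + (s - s) = (-262 + s) + 0 = -262 + s)
v(o(-22, 7))/F(552) = (8 + (16 + 7)^(3/2))/(-262 + 552) = (8 + 23^(3/2))/290 = (8 + 23*√23)*(1/290) = 4/145 + 23*√23/290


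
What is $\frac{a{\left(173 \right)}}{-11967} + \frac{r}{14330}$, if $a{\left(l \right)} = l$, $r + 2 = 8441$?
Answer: $\frac{98510423}{171487110} \approx 0.57445$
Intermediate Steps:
$r = 8439$ ($r = -2 + 8441 = 8439$)
$\frac{a{\left(173 \right)}}{-11967} + \frac{r}{14330} = \frac{173}{-11967} + \frac{8439}{14330} = 173 \left(- \frac{1}{11967}\right) + 8439 \cdot \frac{1}{14330} = - \frac{173}{11967} + \frac{8439}{14330} = \frac{98510423}{171487110}$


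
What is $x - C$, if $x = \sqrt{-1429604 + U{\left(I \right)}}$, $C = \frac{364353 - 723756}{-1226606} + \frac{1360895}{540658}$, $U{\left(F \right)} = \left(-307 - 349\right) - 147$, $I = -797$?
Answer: $- \frac{465899019886}{165793586687} + i \sqrt{1430407} \approx -2.8101 + 1196.0 i$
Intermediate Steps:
$U{\left(F \right)} = -803$ ($U{\left(F \right)} = -656 - 147 = -803$)
$C = \frac{465899019886}{165793586687}$ ($C = \left(-359403\right) \left(- \frac{1}{1226606}\right) + 1360895 \cdot \frac{1}{540658} = \frac{359403}{1226606} + \frac{1360895}{540658} = \frac{465899019886}{165793586687} \approx 2.8101$)
$x = i \sqrt{1430407}$ ($x = \sqrt{-1429604 - 803} = \sqrt{-1430407} = i \sqrt{1430407} \approx 1196.0 i$)
$x - C = i \sqrt{1430407} - \frac{465899019886}{165793586687} = - \frac{465899019886}{165793586687} + i \sqrt{1430407}$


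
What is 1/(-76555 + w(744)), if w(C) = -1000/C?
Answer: -93/7119740 ≈ -1.3062e-5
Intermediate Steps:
1/(-76555 + w(744)) = 1/(-76555 - 1000/744) = 1/(-76555 - 1000*1/744) = 1/(-76555 - 125/93) = 1/(-7119740/93) = -93/7119740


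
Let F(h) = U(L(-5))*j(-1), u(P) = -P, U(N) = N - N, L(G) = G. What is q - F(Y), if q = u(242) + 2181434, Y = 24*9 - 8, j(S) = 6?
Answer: 2181192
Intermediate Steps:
U(N) = 0
Y = 208 (Y = 216 - 8 = 208)
F(h) = 0 (F(h) = 0*6 = 0)
q = 2181192 (q = -1*242 + 2181434 = -242 + 2181434 = 2181192)
q - F(Y) = 2181192 - 1*0 = 2181192 + 0 = 2181192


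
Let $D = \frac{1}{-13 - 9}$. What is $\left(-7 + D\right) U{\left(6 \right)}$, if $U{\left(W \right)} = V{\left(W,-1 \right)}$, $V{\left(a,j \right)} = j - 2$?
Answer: $\frac{465}{22} \approx 21.136$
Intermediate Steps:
$V{\left(a,j \right)} = -2 + j$
$U{\left(W \right)} = -3$ ($U{\left(W \right)} = -2 - 1 = -3$)
$D = - \frac{1}{22}$ ($D = \frac{1}{-22} = - \frac{1}{22} \approx -0.045455$)
$\left(-7 + D\right) U{\left(6 \right)} = \left(-7 - \frac{1}{22}\right) \left(-3\right) = \left(- \frac{155}{22}\right) \left(-3\right) = \frac{465}{22}$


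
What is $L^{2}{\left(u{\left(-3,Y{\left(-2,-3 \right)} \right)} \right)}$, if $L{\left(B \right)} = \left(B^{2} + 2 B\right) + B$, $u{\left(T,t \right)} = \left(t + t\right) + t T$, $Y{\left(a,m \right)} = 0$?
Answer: $0$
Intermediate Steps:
$u{\left(T,t \right)} = 2 t + T t$
$L{\left(B \right)} = B^{2} + 3 B$
$L^{2}{\left(u{\left(-3,Y{\left(-2,-3 \right)} \right)} \right)} = \left(0 \left(2 - 3\right) \left(3 + 0 \left(2 - 3\right)\right)\right)^{2} = \left(0 \left(-1\right) \left(3 + 0 \left(-1\right)\right)\right)^{2} = \left(0 \left(3 + 0\right)\right)^{2} = \left(0 \cdot 3\right)^{2} = 0^{2} = 0$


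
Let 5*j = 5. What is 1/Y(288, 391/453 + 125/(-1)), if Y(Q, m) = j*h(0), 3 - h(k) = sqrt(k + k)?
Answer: 1/3 ≈ 0.33333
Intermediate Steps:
j = 1 (j = (1/5)*5 = 1)
h(k) = 3 - sqrt(2)*sqrt(k) (h(k) = 3 - sqrt(k + k) = 3 - sqrt(2*k) = 3 - sqrt(2)*sqrt(k))
Y(Q, m) = 3 (Y(Q, m) = 1*(3 - sqrt(2)*sqrt(0)) = 1*(3 - 1*sqrt(2)*0) = 1*(3 + 0) = 1*3 = 3)
1/Y(288, 391/453 + 125/(-1)) = 1/3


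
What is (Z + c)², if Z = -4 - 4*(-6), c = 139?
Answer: 25281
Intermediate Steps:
Z = 20 (Z = -4 + 24 = 20)
(Z + c)² = (20 + 139)² = 159² = 25281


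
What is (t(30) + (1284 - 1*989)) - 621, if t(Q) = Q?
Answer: -296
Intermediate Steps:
(t(30) + (1284 - 1*989)) - 621 = (30 + (1284 - 1*989)) - 621 = (30 + (1284 - 989)) - 621 = (30 + 295) - 621 = 325 - 621 = -296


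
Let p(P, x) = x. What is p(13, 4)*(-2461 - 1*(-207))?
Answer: -9016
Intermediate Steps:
p(13, 4)*(-2461 - 1*(-207)) = 4*(-2461 - 1*(-207)) = 4*(-2461 + 207) = 4*(-2254) = -9016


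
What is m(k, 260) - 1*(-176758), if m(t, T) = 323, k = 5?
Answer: 177081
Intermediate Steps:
m(k, 260) - 1*(-176758) = 323 - 1*(-176758) = 323 + 176758 = 177081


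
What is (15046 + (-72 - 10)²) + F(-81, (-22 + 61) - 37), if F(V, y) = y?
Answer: 21772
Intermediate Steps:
(15046 + (-72 - 10)²) + F(-81, (-22 + 61) - 37) = (15046 + (-72 - 10)²) + ((-22 + 61) - 37) = (15046 + (-82)²) + (39 - 37) = (15046 + 6724) + 2 = 21770 + 2 = 21772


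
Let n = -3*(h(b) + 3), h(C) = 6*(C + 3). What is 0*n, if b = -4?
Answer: 0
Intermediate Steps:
h(C) = 18 + 6*C (h(C) = 6*(3 + C) = 18 + 6*C)
n = 9 (n = -3*((18 + 6*(-4)) + 3) = -3*((18 - 24) + 3) = -3*(-6 + 3) = -3*(-3) = 9)
0*n = 0*9 = 0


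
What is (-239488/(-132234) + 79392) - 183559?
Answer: -6887089795/66117 ≈ -1.0417e+5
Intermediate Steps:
(-239488/(-132234) + 79392) - 183559 = (-239488*(-1/132234) + 79392) - 183559 = (119744/66117 + 79392) - 183559 = 5249280608/66117 - 183559 = -6887089795/66117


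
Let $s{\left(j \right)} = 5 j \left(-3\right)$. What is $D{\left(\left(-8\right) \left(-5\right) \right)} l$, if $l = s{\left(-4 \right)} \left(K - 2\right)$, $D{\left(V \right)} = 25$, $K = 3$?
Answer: $1500$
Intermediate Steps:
$s{\left(j \right)} = - 15 j$
$l = 60$ ($l = \left(-15\right) \left(-4\right) \left(3 - 2\right) = 60 \cdot 1 = 60$)
$D{\left(\left(-8\right) \left(-5\right) \right)} l = 25 \cdot 60 = 1500$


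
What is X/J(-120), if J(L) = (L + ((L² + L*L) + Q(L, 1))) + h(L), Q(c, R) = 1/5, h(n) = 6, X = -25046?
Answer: -125230/143431 ≈ -0.87310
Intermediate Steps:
Q(c, R) = ⅕
J(L) = 31/5 + L + 2*L² (J(L) = (L + ((L² + L*L) + ⅕)) + 6 = (L + ((L² + L²) + ⅕)) + 6 = (L + (2*L² + ⅕)) + 6 = (L + (⅕ + 2*L²)) + 6 = (⅕ + L + 2*L²) + 6 = 31/5 + L + 2*L²)
X/J(-120) = -25046/(31/5 - 120 + 2*(-120)²) = -25046/(31/5 - 120 + 2*14400) = -25046/(31/5 - 120 + 28800) = -25046/143431/5 = -25046*5/143431 = -125230/143431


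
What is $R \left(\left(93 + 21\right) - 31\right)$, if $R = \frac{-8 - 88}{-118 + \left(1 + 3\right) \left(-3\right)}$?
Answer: $\frac{3984}{65} \approx 61.292$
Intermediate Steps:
$R = \frac{48}{65}$ ($R = - \frac{96}{-118 + 4 \left(-3\right)} = - \frac{96}{-118 - 12} = - \frac{96}{-130} = \left(-96\right) \left(- \frac{1}{130}\right) = \frac{48}{65} \approx 0.73846$)
$R \left(\left(93 + 21\right) - 31\right) = \frac{48 \left(\left(93 + 21\right) - 31\right)}{65} = \frac{48 \left(114 - 31\right)}{65} = \frac{48}{65} \cdot 83 = \frac{3984}{65}$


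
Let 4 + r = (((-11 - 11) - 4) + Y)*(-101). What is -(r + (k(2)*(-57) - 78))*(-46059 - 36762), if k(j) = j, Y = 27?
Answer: -24597837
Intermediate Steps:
r = -105 (r = -4 + (((-11 - 11) - 4) + 27)*(-101) = -4 + ((-22 - 4) + 27)*(-101) = -4 + (-26 + 27)*(-101) = -4 + 1*(-101) = -4 - 101 = -105)
-(r + (k(2)*(-57) - 78))*(-46059 - 36762) = -(-105 + (2*(-57) - 78))*(-46059 - 36762) = -(-105 + (-114 - 78))*(-82821) = -(-105 - 192)*(-82821) = -(-297)*(-82821) = -1*24597837 = -24597837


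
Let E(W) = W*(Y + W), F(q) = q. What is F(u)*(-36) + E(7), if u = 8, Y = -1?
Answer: -246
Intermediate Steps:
E(W) = W*(-1 + W)
F(u)*(-36) + E(7) = 8*(-36) + 7*(-1 + 7) = -288 + 7*6 = -288 + 42 = -246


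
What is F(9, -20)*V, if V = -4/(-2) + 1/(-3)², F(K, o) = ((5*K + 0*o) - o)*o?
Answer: -24700/9 ≈ -2744.4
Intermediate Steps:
F(K, o) = o*(-o + 5*K) (F(K, o) = ((5*K + 0) - o)*o = (5*K - o)*o = (-o + 5*K)*o = o*(-o + 5*K))
V = 19/9 (V = -4*(-½) + 1/9 = 2 + 1*(⅑) = 2 + ⅑ = 19/9 ≈ 2.1111)
F(9, -20)*V = -20*(-1*(-20) + 5*9)*(19/9) = -20*(20 + 45)*(19/9) = -20*65*(19/9) = -1300*19/9 = -24700/9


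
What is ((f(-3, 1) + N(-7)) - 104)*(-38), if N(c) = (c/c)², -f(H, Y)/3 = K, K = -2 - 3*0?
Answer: 3686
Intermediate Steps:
K = -2 (K = -2 + 0 = -2)
f(H, Y) = 6 (f(H, Y) = -3*(-2) = 6)
N(c) = 1 (N(c) = 1² = 1)
((f(-3, 1) + N(-7)) - 104)*(-38) = ((6 + 1) - 104)*(-38) = (7 - 104)*(-38) = -97*(-38) = 3686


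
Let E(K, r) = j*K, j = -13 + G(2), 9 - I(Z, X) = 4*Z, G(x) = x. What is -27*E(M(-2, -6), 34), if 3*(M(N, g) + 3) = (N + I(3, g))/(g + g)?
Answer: -3399/4 ≈ -849.75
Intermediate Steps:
I(Z, X) = 9 - 4*Z
M(N, g) = -3 + (-3 + N)/(6*g) (M(N, g) = -3 + ((N + (9 - 4*3))/(g + g))/3 = -3 + ((N + (9 - 12))/((2*g)))/3 = -3 + ((N - 3)*(1/(2*g)))/3 = -3 + ((-3 + N)*(1/(2*g)))/3 = -3 + ((-3 + N)/(2*g))/3 = -3 + (-3 + N)/(6*g))
j = -11 (j = -13 + 2 = -11)
E(K, r) = -11*K
-27*E(M(-2, -6), 34) = -(-297)*(⅙)*(-3 - 2 - 18*(-6))/(-6) = -(-297)*(⅙)*(-⅙)*(-3 - 2 + 108) = -(-297)*(⅙)*(-⅙)*103 = -(-297)*(-103)/36 = -27*1133/36 = -3399/4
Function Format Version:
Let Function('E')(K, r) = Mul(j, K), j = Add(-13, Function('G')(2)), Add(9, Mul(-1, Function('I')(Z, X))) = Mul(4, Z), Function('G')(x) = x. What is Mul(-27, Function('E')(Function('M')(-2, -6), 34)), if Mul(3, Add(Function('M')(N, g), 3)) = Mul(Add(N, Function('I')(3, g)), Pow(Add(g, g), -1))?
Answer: Rational(-3399, 4) ≈ -849.75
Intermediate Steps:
Function('I')(Z, X) = Add(9, Mul(-4, Z)) (Function('I')(Z, X) = Add(9, Mul(-1, Mul(4, Z))) = Add(9, Mul(-4, Z)))
Function('M')(N, g) = Add(-3, Mul(Rational(1, 6), Pow(g, -1), Add(-3, N))) (Function('M')(N, g) = Add(-3, Mul(Rational(1, 3), Mul(Add(N, Add(9, Mul(-4, 3))), Pow(Add(g, g), -1)))) = Add(-3, Mul(Rational(1, 3), Mul(Add(N, Add(9, -12)), Pow(Mul(2, g), -1)))) = Add(-3, Mul(Rational(1, 3), Mul(Add(N, -3), Mul(Rational(1, 2), Pow(g, -1))))) = Add(-3, Mul(Rational(1, 3), Mul(Add(-3, N), Mul(Rational(1, 2), Pow(g, -1))))) = Add(-3, Mul(Rational(1, 3), Mul(Rational(1, 2), Pow(g, -1), Add(-3, N)))) = Add(-3, Mul(Rational(1, 6), Pow(g, -1), Add(-3, N))))
j = -11 (j = Add(-13, 2) = -11)
Function('E')(K, r) = Mul(-11, K)
Mul(-27, Function('E')(Function('M')(-2, -6), 34)) = Mul(-27, Mul(-11, Mul(Rational(1, 6), Pow(-6, -1), Add(-3, -2, Mul(-18, -6))))) = Mul(-27, Mul(-11, Mul(Rational(1, 6), Rational(-1, 6), Add(-3, -2, 108)))) = Mul(-27, Mul(-11, Mul(Rational(1, 6), Rational(-1, 6), 103))) = Mul(-27, Mul(-11, Rational(-103, 36))) = Mul(-27, Rational(1133, 36)) = Rational(-3399, 4)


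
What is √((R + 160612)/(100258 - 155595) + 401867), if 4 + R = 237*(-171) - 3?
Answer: √1230583879567037/55337 ≈ 633.93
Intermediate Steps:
R = -40534 (R = -4 + (237*(-171) - 3) = -4 + (-40527 - 3) = -4 - 40530 = -40534)
√((R + 160612)/(100258 - 155595) + 401867) = √((-40534 + 160612)/(100258 - 155595) + 401867) = √(120078/(-55337) + 401867) = √(120078*(-1/55337) + 401867) = √(-120078/55337 + 401867) = √(22237994101/55337) = √1230583879567037/55337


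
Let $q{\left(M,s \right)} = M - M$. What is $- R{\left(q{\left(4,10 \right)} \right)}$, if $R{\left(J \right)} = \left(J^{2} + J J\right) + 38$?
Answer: $-38$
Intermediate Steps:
$q{\left(M,s \right)} = 0$
$R{\left(J \right)} = 38 + 2 J^{2}$ ($R{\left(J \right)} = \left(J^{2} + J^{2}\right) + 38 = 2 J^{2} + 38 = 38 + 2 J^{2}$)
$- R{\left(q{\left(4,10 \right)} \right)} = - (38 + 2 \cdot 0^{2}) = - (38 + 2 \cdot 0) = - (38 + 0) = \left(-1\right) 38 = -38$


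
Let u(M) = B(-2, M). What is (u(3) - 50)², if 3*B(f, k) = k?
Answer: 2401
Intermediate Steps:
B(f, k) = k/3
u(M) = M/3
(u(3) - 50)² = ((⅓)*3 - 50)² = (1 - 50)² = (-49)² = 2401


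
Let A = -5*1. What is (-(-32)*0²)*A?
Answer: 0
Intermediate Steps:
A = -5
(-(-32)*0²)*A = -(-32)*0²*(-5) = -(-32)*0*(-5) = -32*0*(-5) = 0*(-5) = 0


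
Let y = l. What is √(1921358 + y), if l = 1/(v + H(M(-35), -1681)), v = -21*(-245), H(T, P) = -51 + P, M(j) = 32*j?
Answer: √22381071240115/3413 ≈ 1386.1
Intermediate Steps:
v = 5145
l = 1/3413 (l = 1/(5145 + (-51 - 1681)) = 1/(5145 - 1732) = 1/3413 ≈ 0.00029300)
y = 1/3413 ≈ 0.00029300
√(1921358 + y) = √(1921358 + 1/3413) = √(6557594855/3413) = √22381071240115/3413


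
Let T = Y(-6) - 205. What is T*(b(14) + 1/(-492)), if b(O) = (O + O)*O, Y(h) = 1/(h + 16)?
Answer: -131725429/1640 ≈ -80320.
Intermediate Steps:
Y(h) = 1/(16 + h)
b(O) = 2*O² (b(O) = (2*O)*O = 2*O²)
T = -2049/10 (T = 1/(16 - 6) - 205 = 1/10 - 205 = ⅒ - 205 = -2049/10 ≈ -204.90)
T*(b(14) + 1/(-492)) = -2049*(2*14² + 1/(-492))/10 = -2049*(2*196 - 1/492)/10 = -2049*(392 - 1/492)/10 = -2049/10*192863/492 = -131725429/1640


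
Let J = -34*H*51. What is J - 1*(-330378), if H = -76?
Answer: 462162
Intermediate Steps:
J = 131784 (J = -34*(-76)*51 = 2584*51 = 131784)
J - 1*(-330378) = 131784 - 1*(-330378) = 131784 + 330378 = 462162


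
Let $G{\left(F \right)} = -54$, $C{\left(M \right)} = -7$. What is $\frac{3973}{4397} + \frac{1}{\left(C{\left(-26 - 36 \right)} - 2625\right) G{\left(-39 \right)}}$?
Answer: $\frac{564678941}{624936816} \approx 0.90358$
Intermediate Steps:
$\frac{3973}{4397} + \frac{1}{\left(C{\left(-26 - 36 \right)} - 2625\right) G{\left(-39 \right)}} = \frac{3973}{4397} + \frac{1}{\left(-7 - 2625\right) \left(-54\right)} = 3973 \cdot \frac{1}{4397} + \frac{1}{-2632} \left(- \frac{1}{54}\right) = \frac{3973}{4397} - - \frac{1}{142128} = \frac{3973}{4397} + \frac{1}{142128} = \frac{564678941}{624936816}$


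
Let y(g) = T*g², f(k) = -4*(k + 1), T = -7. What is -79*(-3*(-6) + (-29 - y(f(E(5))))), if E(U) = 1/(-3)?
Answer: -27571/9 ≈ -3063.4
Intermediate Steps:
E(U) = -⅓
f(k) = -4 - 4*k (f(k) = -4*(1 + k) = -4 - 4*k)
y(g) = -7*g²
-79*(-3*(-6) + (-29 - y(f(E(5))))) = -79*(-3*(-6) + (-29 - (-7)*(-4 - 4*(-⅓))²)) = -79*(18 + (-29 - (-7)*(-4 + 4/3)²)) = -79*(18 + (-29 - (-7)*(-8/3)²)) = -79*(18 + (-29 - (-7)*64/9)) = -79*(18 + (-29 - 1*(-448/9))) = -79*(18 + (-29 + 448/9)) = -79*(18 + 187/9) = -79*349/9 = -27571/9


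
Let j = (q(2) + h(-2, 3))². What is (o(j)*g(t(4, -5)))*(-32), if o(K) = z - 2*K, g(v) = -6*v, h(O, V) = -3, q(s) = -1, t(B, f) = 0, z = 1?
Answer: 0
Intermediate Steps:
j = 16 (j = (-1 - 3)² = (-4)² = 16)
o(K) = 1 - 2*K
(o(j)*g(t(4, -5)))*(-32) = ((1 - 2*16)*(-6*0))*(-32) = ((1 - 32)*0)*(-32) = -31*0*(-32) = 0*(-32) = 0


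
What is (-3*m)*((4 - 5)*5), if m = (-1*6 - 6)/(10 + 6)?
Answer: -45/4 ≈ -11.250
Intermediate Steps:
m = -3/4 (m = (-6 - 6)/16 = -12*1/16 = -3/4 ≈ -0.75000)
(-3*m)*((4 - 5)*5) = (-3*(-3/4))*((4 - 5)*5) = 9*(-1*5)/4 = (9/4)*(-5) = -45/4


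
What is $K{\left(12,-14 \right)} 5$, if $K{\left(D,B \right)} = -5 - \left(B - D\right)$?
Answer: $105$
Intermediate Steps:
$K{\left(D,B \right)} = -5 + D - B$
$K{\left(12,-14 \right)} 5 = \left(-5 + 12 - -14\right) 5 = \left(-5 + 12 + 14\right) 5 = 21 \cdot 5 = 105$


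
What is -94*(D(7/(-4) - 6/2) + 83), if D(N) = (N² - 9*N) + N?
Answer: -107959/8 ≈ -13495.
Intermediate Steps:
D(N) = N² - 8*N
-94*(D(7/(-4) - 6/2) + 83) = -94*((7/(-4) - 6/2)*(-8 + (7/(-4) - 6/2)) + 83) = -94*((7*(-¼) - 6*½)*(-8 + (7*(-¼) - 6*½)) + 83) = -94*((-7/4 - 3)*(-8 + (-7/4 - 3)) + 83) = -94*(-19*(-8 - 19/4)/4 + 83) = -94*(-19/4*(-51/4) + 83) = -94*(969/16 + 83) = -94*2297/16 = -107959/8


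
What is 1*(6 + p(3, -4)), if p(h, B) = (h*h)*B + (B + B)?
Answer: -38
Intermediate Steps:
p(h, B) = 2*B + B*h**2 (p(h, B) = h**2*B + 2*B = B*h**2 + 2*B = 2*B + B*h**2)
1*(6 + p(3, -4)) = 1*(6 - 4*(2 + 3**2)) = 1*(6 - 4*(2 + 9)) = 1*(6 - 4*11) = 1*(6 - 44) = 1*(-38) = -38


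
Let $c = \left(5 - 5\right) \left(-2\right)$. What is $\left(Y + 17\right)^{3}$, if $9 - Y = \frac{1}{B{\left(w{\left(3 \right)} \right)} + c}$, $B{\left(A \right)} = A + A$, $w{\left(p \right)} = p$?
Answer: $\frac{3723875}{216} \approx 17240.0$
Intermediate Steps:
$B{\left(A \right)} = 2 A$
$c = 0$ ($c = 0 \left(-2\right) = 0$)
$Y = \frac{53}{6}$ ($Y = 9 - \frac{1}{2 \cdot 3 + 0} = 9 - \frac{1}{6 + 0} = 9 - \frac{1}{6} = \frac{53}{6} \approx 8.8333$)
$\left(Y + 17\right)^{3} = \left(\frac{53}{6} + 17\right)^{3} = \left(\frac{155}{6}\right)^{3} = \frac{3723875}{216}$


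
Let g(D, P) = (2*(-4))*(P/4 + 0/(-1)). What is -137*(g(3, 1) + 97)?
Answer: -13015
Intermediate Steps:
g(D, P) = -2*P (g(D, P) = -8*(P*(1/4) + 0*(-1)) = -8*(P/4 + 0) = -2*P)
-137*(g(3, 1) + 97) = -137*(-2*1 + 97) = -137*(-2 + 97) = -137*95 = -13015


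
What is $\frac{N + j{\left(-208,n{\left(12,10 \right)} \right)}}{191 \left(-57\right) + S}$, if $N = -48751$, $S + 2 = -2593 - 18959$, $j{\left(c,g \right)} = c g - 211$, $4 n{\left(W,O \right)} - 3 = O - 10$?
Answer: $\frac{49118}{32441} \approx 1.5141$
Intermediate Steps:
$n{\left(W,O \right)} = - \frac{7}{4} + \frac{O}{4}$ ($n{\left(W,O \right)} = \frac{3}{4} + \frac{O - 10}{4} = \frac{3}{4} + \frac{-10 + O}{4} = \frac{3}{4} + \left(- \frac{5}{2} + \frac{O}{4}\right) = - \frac{7}{4} + \frac{O}{4}$)
$j{\left(c,g \right)} = -211 + c g$
$S = -21554$ ($S = -2 - 21552 = -21554$)
$\frac{N + j{\left(-208,n{\left(12,10 \right)} \right)}}{191 \left(-57\right) + S} = \frac{-48751 - \left(211 + 208 \left(- \frac{7}{4} + \frac{1}{4} \cdot 10\right)\right)}{191 \left(-57\right) - 21554} = \frac{-48751 - \left(211 + 208 \left(- \frac{7}{4} + \frac{5}{2}\right)\right)}{-10887 - 21554} = \frac{-48751 - 367}{-32441} = \left(-48751 - 367\right) \left(- \frac{1}{32441}\right) = \left(-49118\right) \left(- \frac{1}{32441}\right) = \frac{49118}{32441}$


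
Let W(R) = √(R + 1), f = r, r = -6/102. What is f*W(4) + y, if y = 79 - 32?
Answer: 47 - √5/17 ≈ 46.868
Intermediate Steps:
r = -1/17 (r = -6*1/102 = -1/17 ≈ -0.058824)
f = -1/17 ≈ -0.058824
W(R) = √(1 + R)
y = 47
f*W(4) + y = -√(1 + 4)/17 + 47 = -√5/17 + 47 = 47 - √5/17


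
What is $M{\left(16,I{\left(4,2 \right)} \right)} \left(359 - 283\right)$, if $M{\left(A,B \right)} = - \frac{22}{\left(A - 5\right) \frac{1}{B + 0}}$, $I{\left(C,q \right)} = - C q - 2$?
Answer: $1520$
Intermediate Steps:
$I{\left(C,q \right)} = -2 - C q$ ($I{\left(C,q \right)} = - C q - 2 = -2 - C q$)
$M{\left(A,B \right)} = - \frac{22 B}{-5 + A}$ ($M{\left(A,B \right)} = - \frac{22}{\left(-5 + A\right) \frac{1}{B}} = - \frac{22}{\frac{1}{B} \left(-5 + A\right)} = - 22 \frac{B}{-5 + A} = - \frac{22 B}{-5 + A}$)
$M{\left(16,I{\left(4,2 \right)} \right)} \left(359 - 283\right) = - \frac{22 \left(-2 - 4 \cdot 2\right)}{-5 + 16} \left(359 - 283\right) = - \frac{22 \left(-2 - 8\right)}{11} \cdot 76 = \left(-22\right) \left(-10\right) \frac{1}{11} \cdot 76 = 20 \cdot 76 = 1520$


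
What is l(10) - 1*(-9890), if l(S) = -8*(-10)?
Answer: 9970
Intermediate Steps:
l(S) = 80
l(10) - 1*(-9890) = 80 - 1*(-9890) = 80 + 9890 = 9970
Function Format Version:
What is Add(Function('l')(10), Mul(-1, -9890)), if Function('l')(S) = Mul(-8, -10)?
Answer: 9970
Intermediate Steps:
Function('l')(S) = 80
Add(Function('l')(10), Mul(-1, -9890)) = Add(80, Mul(-1, -9890)) = Add(80, 9890) = 9970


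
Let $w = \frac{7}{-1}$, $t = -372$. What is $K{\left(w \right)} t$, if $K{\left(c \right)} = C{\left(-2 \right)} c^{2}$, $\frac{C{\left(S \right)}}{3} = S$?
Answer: $109368$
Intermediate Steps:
$C{\left(S \right)} = 3 S$
$w = -7$ ($w = 7 \left(-1\right) = -7$)
$K{\left(c \right)} = - 6 c^{2}$ ($K{\left(c \right)} = 3 \left(-2\right) c^{2} = - 6 c^{2}$)
$K{\left(w \right)} t = - 6 \left(-7\right)^{2} \left(-372\right) = \left(-6\right) 49 \left(-372\right) = \left(-294\right) \left(-372\right) = 109368$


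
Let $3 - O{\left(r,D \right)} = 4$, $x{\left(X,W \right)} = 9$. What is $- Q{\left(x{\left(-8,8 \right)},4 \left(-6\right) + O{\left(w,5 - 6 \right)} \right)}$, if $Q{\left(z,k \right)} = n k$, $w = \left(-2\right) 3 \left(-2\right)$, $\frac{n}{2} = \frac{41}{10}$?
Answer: $205$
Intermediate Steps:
$n = \frac{41}{5}$ ($n = 2 \cdot \frac{41}{10} = \frac{41}{5} \approx 8.2$)
$w = 12$ ($w = \left(-6\right) \left(-2\right) = 12$)
$O{\left(r,D \right)} = -1$ ($O{\left(r,D \right)} = 3 - 4 = -1$)
$Q{\left(z,k \right)} = \frac{41 k}{5}$
$- Q{\left(x{\left(-8,8 \right)},4 \left(-6\right) + O{\left(w,5 - 6 \right)} \right)} = - \frac{41 \left(4 \left(-6\right) - 1\right)}{5} = - \frac{41 \left(-24 - 1\right)}{5} = - \frac{41 \left(-25\right)}{5} = \left(-1\right) \left(-205\right) = 205$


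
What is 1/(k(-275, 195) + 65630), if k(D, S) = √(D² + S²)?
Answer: 6563/430718325 - √4546/861436650 ≈ 1.5159e-5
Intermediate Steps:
1/(k(-275, 195) + 65630) = 1/(√((-275)² + 195²) + 65630) = 1/(√(75625 + 38025) + 65630) = 1/(√113650 + 65630) = 1/(5*√4546 + 65630) = 1/(65630 + 5*√4546)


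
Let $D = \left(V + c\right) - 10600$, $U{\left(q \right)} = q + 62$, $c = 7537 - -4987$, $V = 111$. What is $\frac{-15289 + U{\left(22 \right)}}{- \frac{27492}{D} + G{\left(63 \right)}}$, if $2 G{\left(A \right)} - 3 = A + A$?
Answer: $- \frac{61884350}{207531} \approx -298.19$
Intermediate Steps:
$c = 12524$ ($c = 7537 + 4987 = 12524$)
$G{\left(A \right)} = \frac{3}{2} + A$ ($G{\left(A \right)} = \frac{3}{2} + \frac{A + A}{2} = \frac{3}{2} + \frac{2 A}{2} = \frac{3}{2} + A$)
$U{\left(q \right)} = 62 + q$
$D = 2035$ ($D = \left(111 + 12524\right) - 10600 = 12635 - 10600 = 2035$)
$\frac{-15289 + U{\left(22 \right)}}{- \frac{27492}{D} + G{\left(63 \right)}} = \frac{-15289 + \left(62 + 22\right)}{- \frac{27492}{2035} + \left(\frac{3}{2} + 63\right)} = \frac{-15289 + 84}{\left(-27492\right) \frac{1}{2035} + \frac{129}{2}} = - \frac{15205}{- \frac{27492}{2035} + \frac{129}{2}} = - \frac{15205}{\frac{207531}{4070}} = \left(-15205\right) \frac{4070}{207531} = - \frac{61884350}{207531}$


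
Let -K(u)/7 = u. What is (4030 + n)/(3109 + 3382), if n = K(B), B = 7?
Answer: 3981/6491 ≈ 0.61331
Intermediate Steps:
K(u) = -7*u
n = -49 (n = -7*7 = -49)
(4030 + n)/(3109 + 3382) = (4030 - 49)/(3109 + 3382) = 3981/6491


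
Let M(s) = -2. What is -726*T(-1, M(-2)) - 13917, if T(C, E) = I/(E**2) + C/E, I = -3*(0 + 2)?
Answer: -13191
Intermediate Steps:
I = -6 (I = -3*2 = -6)
T(C, E) = -6/E**2 + C/E
-726*T(-1, M(-2)) - 13917 = -726*(-6 - 1*(-2))/(-2)**2 - 13917 = -363*(-6 + 2)/2 - 13917 = -363*(-4)/2 - 13917 = -726*(-1) - 13917 = 726 - 13917 = -13191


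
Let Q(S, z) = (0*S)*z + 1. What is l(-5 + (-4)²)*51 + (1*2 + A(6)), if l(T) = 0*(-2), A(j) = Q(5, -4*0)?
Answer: 3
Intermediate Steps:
Q(S, z) = 1 (Q(S, z) = 0*z + 1 = 0 + 1 = 1)
A(j) = 1
l(T) = 0
l(-5 + (-4)²)*51 + (1*2 + A(6)) = 0*51 + (1*2 + 1) = 0 + (2 + 1) = 0 + 3 = 3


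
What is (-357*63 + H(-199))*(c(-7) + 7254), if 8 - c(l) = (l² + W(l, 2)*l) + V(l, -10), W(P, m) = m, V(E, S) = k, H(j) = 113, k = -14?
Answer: -162039098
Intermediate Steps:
V(E, S) = -14
c(l) = 22 - l² - 2*l (c(l) = 8 - ((l² + 2*l) - 14) = 8 - (-14 + l² + 2*l) = 8 + (14 - l² - 2*l) = 22 - l² - 2*l)
(-357*63 + H(-199))*(c(-7) + 7254) = (-357*63 + 113)*((22 - 1*(-7)² - 2*(-7)) + 7254) = (-22491 + 113)*((22 - 1*49 + 14) + 7254) = -22378*((22 - 49 + 14) + 7254) = -22378*(-13 + 7254) = -22378*7241 = -162039098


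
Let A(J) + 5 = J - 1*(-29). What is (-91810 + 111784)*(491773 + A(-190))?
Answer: 9819358218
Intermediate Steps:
A(J) = 24 + J (A(J) = -5 + (J - 1*(-29)) = -5 + (J + 29) = -5 + (29 + J) = 24 + J)
(-91810 + 111784)*(491773 + A(-190)) = (-91810 + 111784)*(491773 + (24 - 190)) = 19974*(491773 - 166) = 19974*491607 = 9819358218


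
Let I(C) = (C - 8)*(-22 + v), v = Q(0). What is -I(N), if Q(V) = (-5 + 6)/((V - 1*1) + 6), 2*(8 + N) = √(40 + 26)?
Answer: -1744/5 + 109*√66/10 ≈ -260.25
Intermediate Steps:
N = -8 + √66/2 (N = -8 + √(40 + 26)/2 = -8 + √66/2 ≈ -3.9380)
Q(V) = 1/(5 + V) (Q(V) = 1/((V - 1) + 6) = 1/((-1 + V) + 6) = 1/(5 + V))
v = ⅕ (v = 1/(5 + 0) = 1/5 = ⅕ ≈ 0.20000)
I(C) = 872/5 - 109*C/5 (I(C) = (C - 8)*(-22 + ⅕) = (-8 + C)*(-109/5) = 872/5 - 109*C/5)
-I(N) = -(872/5 - 109*(-8 + √66/2)/5) = -(872/5 + (872/5 - 109*√66/10)) = -(1744/5 - 109*√66/10) = -1744/5 + 109*√66/10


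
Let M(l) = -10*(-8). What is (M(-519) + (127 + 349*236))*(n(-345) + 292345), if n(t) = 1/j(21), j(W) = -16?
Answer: 386227421349/16 ≈ 2.4139e+10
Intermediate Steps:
M(l) = 80
n(t) = -1/16 (n(t) = 1/(-16) = -1/16)
(M(-519) + (127 + 349*236))*(n(-345) + 292345) = (80 + (127 + 349*236))*(-1/16 + 292345) = (80 + (127 + 82364))*(4677519/16) = (80 + 82491)*(4677519/16) = 82571*(4677519/16) = 386227421349/16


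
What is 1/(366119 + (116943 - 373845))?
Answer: 1/109217 ≈ 9.1561e-6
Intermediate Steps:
1/(366119 + (116943 - 373845)) = 1/(366119 - 256902) = 1/109217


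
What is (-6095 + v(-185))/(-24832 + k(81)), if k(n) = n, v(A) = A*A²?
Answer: 6337720/24751 ≈ 256.06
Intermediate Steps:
v(A) = A³
(-6095 + v(-185))/(-24832 + k(81)) = (-6095 + (-185)³)/(-24832 + 81) = (-6095 - 6331625)/(-24751) = -6337720*(-1/24751) = 6337720/24751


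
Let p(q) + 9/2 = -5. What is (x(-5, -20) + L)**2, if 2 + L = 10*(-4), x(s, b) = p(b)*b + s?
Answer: 20449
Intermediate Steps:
p(q) = -19/2 (p(q) = -9/2 - 5 = -19/2)
x(s, b) = s - 19*b/2 (x(s, b) = -19*b/2 + s = s - 19*b/2)
L = -42 (L = -2 + 10*(-4) = -2 - 40 = -42)
(x(-5, -20) + L)**2 = ((-5 - 19/2*(-20)) - 42)**2 = ((-5 + 190) - 42)**2 = (185 - 42)**2 = 143**2 = 20449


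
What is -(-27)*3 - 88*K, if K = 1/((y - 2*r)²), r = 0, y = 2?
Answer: 59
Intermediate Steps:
K = ¼ (K = 1/((2 - 2*0)²) = 1/((2 + 0)²) = 1/(2²) = 1/4 = ¼ ≈ 0.25000)
-(-27)*3 - 88*K = -(-27)*3 - 88*¼ = -1*(-81) - 22 = 81 - 22 = 59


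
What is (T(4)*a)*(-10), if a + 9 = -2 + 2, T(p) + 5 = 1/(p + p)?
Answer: -1755/4 ≈ -438.75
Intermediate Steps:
T(p) = -5 + 1/(2*p) (T(p) = -5 + 1/(p + p) = -5 + 1/(2*p))
a = -9 (a = -9 + (-2 + 2) = -9 + 0 = -9)
(T(4)*a)*(-10) = ((-5 + (½)/4)*(-9))*(-10) = ((-5 + (½)*(¼))*(-9))*(-10) = ((-5 + ⅛)*(-9))*(-10) = -39/8*(-9)*(-10) = (351/8)*(-10) = -1755/4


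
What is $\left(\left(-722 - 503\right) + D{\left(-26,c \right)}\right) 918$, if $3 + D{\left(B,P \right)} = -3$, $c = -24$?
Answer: $-1130058$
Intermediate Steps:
$D{\left(B,P \right)} = -6$ ($D{\left(B,P \right)} = -3 - 3 = -6$)
$\left(\left(-722 - 503\right) + D{\left(-26,c \right)}\right) 918 = \left(\left(-722 - 503\right) - 6\right) 918 = \left(-1225 - 6\right) 918 = \left(-1231\right) 918 = -1130058$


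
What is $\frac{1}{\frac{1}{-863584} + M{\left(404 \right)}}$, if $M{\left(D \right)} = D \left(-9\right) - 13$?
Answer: $- \frac{863584}{3151218017} \approx -0.00027405$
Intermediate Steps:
$M{\left(D \right)} = -13 - 9 D$ ($M{\left(D \right)} = - 9 D - 13 = -13 - 9 D$)
$\frac{1}{\frac{1}{-863584} + M{\left(404 \right)}} = \frac{1}{\frac{1}{-863584} - 3649} = \frac{1}{- \frac{1}{863584} - 3649} = \frac{1}{- \frac{3151218017}{863584}} = - \frac{863584}{3151218017}$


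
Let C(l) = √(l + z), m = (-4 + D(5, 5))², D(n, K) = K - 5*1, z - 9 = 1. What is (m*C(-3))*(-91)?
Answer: -1456*√7 ≈ -3852.2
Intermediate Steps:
z = 10 (z = 9 + 1 = 10)
D(n, K) = -5 + K (D(n, K) = K - 5 = -5 + K)
m = 16 (m = (-4 + (-5 + 5))² = (-4 + 0)² = (-4)² = 16)
C(l) = √(10 + l) (C(l) = √(l + 10) = √(10 + l))
(m*C(-3))*(-91) = (16*√(10 - 3))*(-91) = (16*√7)*(-91) = -1456*√7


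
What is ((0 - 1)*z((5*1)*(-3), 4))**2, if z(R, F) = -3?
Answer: 9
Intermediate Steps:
((0 - 1)*z((5*1)*(-3), 4))**2 = ((0 - 1)*(-3))**2 = (-1*(-3))**2 = 3**2 = 9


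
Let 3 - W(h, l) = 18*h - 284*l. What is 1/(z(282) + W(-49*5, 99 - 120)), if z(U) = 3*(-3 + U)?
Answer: -1/714 ≈ -0.0014006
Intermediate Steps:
W(h, l) = 3 - 18*h + 284*l (W(h, l) = 3 - (18*h - 284*l) = 3 - (-284*l + 18*h) = 3 + (-18*h + 284*l) = 3 - 18*h + 284*l)
z(U) = -9 + 3*U
1/(z(282) + W(-49*5, 99 - 120)) = 1/((-9 + 3*282) + (3 - (-882)*5 + 284*(99 - 120))) = 1/((-9 + 846) + (3 - 18*(-245) + 284*(-21))) = 1/(837 + (3 + 4410 - 5964)) = 1/(837 - 1551) = 1/(-714) = -1/714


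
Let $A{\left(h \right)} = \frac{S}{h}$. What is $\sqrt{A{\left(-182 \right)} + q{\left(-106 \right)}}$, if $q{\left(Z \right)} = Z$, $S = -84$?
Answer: $\frac{14 i \sqrt{91}}{13} \approx 10.273 i$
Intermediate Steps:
$A{\left(h \right)} = - \frac{84}{h}$
$\sqrt{A{\left(-182 \right)} + q{\left(-106 \right)}} = \sqrt{- \frac{84}{-182} - 106} = \sqrt{\left(-84\right) \left(- \frac{1}{182}\right) - 106} = \sqrt{\frac{6}{13} - 106} = \sqrt{- \frac{1372}{13}} = \frac{14 i \sqrt{91}}{13}$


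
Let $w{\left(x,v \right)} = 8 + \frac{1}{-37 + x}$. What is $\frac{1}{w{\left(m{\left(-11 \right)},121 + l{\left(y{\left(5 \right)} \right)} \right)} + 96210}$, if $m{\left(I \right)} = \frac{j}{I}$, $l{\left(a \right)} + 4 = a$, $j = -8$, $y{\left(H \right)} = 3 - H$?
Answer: $\frac{399}{38390971} \approx 1.0393 \cdot 10^{-5}$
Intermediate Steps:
$l{\left(a \right)} = -4 + a$
$m{\left(I \right)} = - \frac{8}{I}$
$\frac{1}{w{\left(m{\left(-11 \right)},121 + l{\left(y{\left(5 \right)} \right)} \right)} + 96210} = \frac{1}{\frac{-295 + 8 \left(- \frac{8}{-11}\right)}{-37 - \frac{8}{-11}} + 96210} = \frac{1}{\frac{-295 + 8 \left(\left(-8\right) \left(- \frac{1}{11}\right)\right)}{-37 - - \frac{8}{11}} + 96210} = \frac{1}{\frac{-295 + 8 \cdot \frac{8}{11}}{-37 + \frac{8}{11}} + 96210} = \frac{1}{\frac{-295 + \frac{64}{11}}{- \frac{399}{11}} + 96210} = \frac{1}{\left(- \frac{11}{399}\right) \left(- \frac{3181}{11}\right) + 96210} = \frac{1}{\frac{3181}{399} + 96210} = \frac{1}{\frac{38390971}{399}} = \frac{399}{38390971}$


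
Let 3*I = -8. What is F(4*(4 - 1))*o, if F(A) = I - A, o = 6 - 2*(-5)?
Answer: -704/3 ≈ -234.67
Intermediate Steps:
I = -8/3 (I = (1/3)*(-8) = -8/3 ≈ -2.6667)
o = 16 (o = 6 + 10 = 16)
F(A) = -8/3 - A
F(4*(4 - 1))*o = (-8/3 - 4*(4 - 1))*16 = (-8/3 - 4*3)*16 = (-8/3 - 1*12)*16 = (-8/3 - 12)*16 = -44/3*16 = -704/3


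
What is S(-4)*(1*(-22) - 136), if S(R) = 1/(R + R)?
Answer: 79/4 ≈ 19.750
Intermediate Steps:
S(R) = 1/(2*R)
S(-4)*(1*(-22) - 136) = ((½)/(-4))*(1*(-22) - 136) = ((½)*(-¼))*(-22 - 136) = -⅛*(-158) = 79/4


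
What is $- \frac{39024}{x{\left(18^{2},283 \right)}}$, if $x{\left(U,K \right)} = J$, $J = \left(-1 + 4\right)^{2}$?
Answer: $-4336$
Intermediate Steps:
$J = 9$ ($J = 3^{2} = 9$)
$x{\left(U,K \right)} = 9$
$- \frac{39024}{x{\left(18^{2},283 \right)}} = - \frac{39024}{9} = \left(-39024\right) \frac{1}{9} = -4336$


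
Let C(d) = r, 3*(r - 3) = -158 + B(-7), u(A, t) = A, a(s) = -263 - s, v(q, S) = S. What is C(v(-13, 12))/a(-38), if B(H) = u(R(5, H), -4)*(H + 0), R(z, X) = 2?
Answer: 163/675 ≈ 0.24148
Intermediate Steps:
B(H) = 2*H (B(H) = 2*(H + 0) = 2*H)
r = -163/3 (r = 3 + (-158 + 2*(-7))/3 = 3 + (-158 - 14)/3 = 3 + (1/3)*(-172) = 3 - 172/3 = -163/3 ≈ -54.333)
C(d) = -163/3
C(v(-13, 12))/a(-38) = -163/(3*(-263 - 1*(-38))) = -163/(3*(-263 + 38)) = -163/3/(-225) = -163/3*(-1/225) = 163/675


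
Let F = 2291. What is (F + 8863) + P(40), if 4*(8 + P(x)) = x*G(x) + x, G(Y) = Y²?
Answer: 27156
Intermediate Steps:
P(x) = -8 + x/4 + x³/4 (P(x) = -8 + (x*x² + x)/4 = -8 + (x³ + x)/4 = -8 + (x + x³)/4 = -8 + (x/4 + x³/4) = -8 + x/4 + x³/4)
(F + 8863) + P(40) = (2291 + 8863) + (-8 + (¼)*40 + (¼)*40³) = 11154 + (-8 + 10 + (¼)*64000) = 11154 + (-8 + 10 + 16000) = 11154 + 16002 = 27156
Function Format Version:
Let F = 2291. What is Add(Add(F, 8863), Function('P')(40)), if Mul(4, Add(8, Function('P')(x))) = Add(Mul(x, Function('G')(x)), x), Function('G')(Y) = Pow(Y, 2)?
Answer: 27156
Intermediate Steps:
Function('P')(x) = Add(-8, Mul(Rational(1, 4), x), Mul(Rational(1, 4), Pow(x, 3))) (Function('P')(x) = Add(-8, Mul(Rational(1, 4), Add(Mul(x, Pow(x, 2)), x))) = Add(-8, Mul(Rational(1, 4), Add(Pow(x, 3), x))) = Add(-8, Mul(Rational(1, 4), Add(x, Pow(x, 3)))) = Add(-8, Add(Mul(Rational(1, 4), x), Mul(Rational(1, 4), Pow(x, 3)))) = Add(-8, Mul(Rational(1, 4), x), Mul(Rational(1, 4), Pow(x, 3))))
Add(Add(F, 8863), Function('P')(40)) = Add(Add(2291, 8863), Add(-8, Mul(Rational(1, 4), 40), Mul(Rational(1, 4), Pow(40, 3)))) = Add(11154, Add(-8, 10, Mul(Rational(1, 4), 64000))) = Add(11154, Add(-8, 10, 16000)) = Add(11154, 16002) = 27156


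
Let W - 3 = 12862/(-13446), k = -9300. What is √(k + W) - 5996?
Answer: -5996 + I*√5188343446/747 ≈ -5996.0 + 96.426*I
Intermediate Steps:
W = 13738/6723 (W = 3 + 12862/(-13446) = 3 + 12862*(-1/13446) = 3 - 6431/6723 = 13738/6723 ≈ 2.0434)
√(k + W) - 5996 = √(-9300 + 13738/6723) - 5996 = √(-62510162/6723) - 5996 = I*√5188343446/747 - 5996 = -5996 + I*√5188343446/747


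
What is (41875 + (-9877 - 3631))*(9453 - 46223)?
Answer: -1043054590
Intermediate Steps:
(41875 + (-9877 - 3631))*(9453 - 46223) = (41875 - 13508)*(-36770) = 28367*(-36770) = -1043054590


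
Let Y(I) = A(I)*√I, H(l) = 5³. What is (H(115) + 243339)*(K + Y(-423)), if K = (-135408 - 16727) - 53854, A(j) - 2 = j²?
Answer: -50150905896 + 130689770952*I*√47 ≈ -5.0151e+10 + 8.9596e+11*I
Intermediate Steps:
H(l) = 125
A(j) = 2 + j²
Y(I) = √I*(2 + I²) (Y(I) = (2 + I²)*√I = √I*(2 + I²))
K = -205989 (K = -152135 - 53854 = -205989)
(H(115) + 243339)*(K + Y(-423)) = (125 + 243339)*(-205989 + √(-423)*(2 + (-423)²)) = 243464*(-205989 + (3*I*√47)*(2 + 178929)) = 243464*(-205989 + (3*I*√47)*178931) = 243464*(-205989 + 536793*I*√47) = -50150905896 + 130689770952*I*√47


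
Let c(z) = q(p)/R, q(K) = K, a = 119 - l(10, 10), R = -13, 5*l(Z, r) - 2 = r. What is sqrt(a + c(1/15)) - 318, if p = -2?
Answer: -318 + sqrt(493285)/65 ≈ -307.19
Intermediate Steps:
l(Z, r) = 2/5 + r/5
a = 583/5 (a = 119 - (2/5 + (1/5)*10) = 119 - (2/5 + 2) = 119 - 1*12/5 = 119 - 12/5 = 583/5 ≈ 116.60)
c(z) = 2/13 (c(z) = -2/(-13) = -2*(-1/13) = 2/13)
sqrt(a + c(1/15)) - 318 = sqrt(583/5 + 2/13) - 318 = sqrt(7589/65) - 318 = sqrt(493285)/65 - 318 = -318 + sqrt(493285)/65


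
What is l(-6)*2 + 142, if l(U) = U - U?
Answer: 142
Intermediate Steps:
l(U) = 0
l(-6)*2 + 142 = 0*2 + 142 = 0 + 142 = 142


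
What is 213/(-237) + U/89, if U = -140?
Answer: -17379/7031 ≈ -2.4718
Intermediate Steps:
213/(-237) + U/89 = 213/(-237) - 140/89 = 213*(-1/237) - 140*1/89 = -71/79 - 140/89 = -17379/7031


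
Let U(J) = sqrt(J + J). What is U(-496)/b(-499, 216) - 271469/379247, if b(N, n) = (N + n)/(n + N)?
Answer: -1073/1499 + 4*I*sqrt(62) ≈ -0.71581 + 31.496*I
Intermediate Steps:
b(N, n) = 1 (b(N, n) = (N + n)/(N + n) = 1)
U(J) = sqrt(2)*sqrt(J) (U(J) = sqrt(2*J) = sqrt(2)*sqrt(J))
U(-496)/b(-499, 216) - 271469/379247 = (sqrt(2)*sqrt(-496))/1 - 271469/379247 = (sqrt(2)*(4*I*sqrt(31)))*1 - 271469*1/379247 = (4*I*sqrt(62))*1 - 1073/1499 = 4*I*sqrt(62) - 1073/1499 = -1073/1499 + 4*I*sqrt(62)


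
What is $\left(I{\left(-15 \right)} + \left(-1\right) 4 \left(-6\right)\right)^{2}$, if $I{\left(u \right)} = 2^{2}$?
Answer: $784$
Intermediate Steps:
$I{\left(u \right)} = 4$
$\left(I{\left(-15 \right)} + \left(-1\right) 4 \left(-6\right)\right)^{2} = \left(4 + \left(-1\right) 4 \left(-6\right)\right)^{2} = \left(4 - -24\right)^{2} = \left(4 + 24\right)^{2} = 28^{2} = 784$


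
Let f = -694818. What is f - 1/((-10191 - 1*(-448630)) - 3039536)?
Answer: -1807289015345/2601097 ≈ -6.9482e+5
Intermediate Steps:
f - 1/((-10191 - 1*(-448630)) - 3039536) = -694818 - 1/((-10191 - 1*(-448630)) - 3039536) = -694818 - 1/((-10191 + 448630) - 3039536) = -694818 - 1/(438439 - 3039536) = -694818 - 1/(-2601097) = -694818 - 1*(-1/2601097) = -694818 + 1/2601097 = -1807289015345/2601097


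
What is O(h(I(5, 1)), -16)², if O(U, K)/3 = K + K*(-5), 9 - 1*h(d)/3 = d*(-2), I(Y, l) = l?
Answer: 36864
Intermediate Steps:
h(d) = 27 + 6*d (h(d) = 27 - 3*d*(-2) = 27 - (-6)*d = 27 + 6*d)
O(U, K) = -12*K (O(U, K) = 3*(K + K*(-5)) = 3*(K - 5*K) = 3*(-4*K) = -12*K)
O(h(I(5, 1)), -16)² = (-12*(-16))² = 192² = 36864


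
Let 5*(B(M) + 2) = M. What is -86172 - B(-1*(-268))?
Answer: -431118/5 ≈ -86224.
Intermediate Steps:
B(M) = -2 + M/5
-86172 - B(-1*(-268)) = -86172 - (-2 + (-1*(-268))/5) = -86172 - (-2 + (⅕)*268) = -86172 - (-2 + 268/5) = -86172 - 1*258/5 = -86172 - 258/5 = -431118/5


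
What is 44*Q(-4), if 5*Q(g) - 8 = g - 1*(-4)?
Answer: 352/5 ≈ 70.400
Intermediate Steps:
Q(g) = 12/5 + g/5 (Q(g) = 8/5 + (g - 1*(-4))/5 = 8/5 + (g + 4)/5 = 8/5 + (4 + g)/5 = 8/5 + (⅘ + g/5) = 12/5 + g/5)
44*Q(-4) = 44*(12/5 + (⅕)*(-4)) = 44*(12/5 - ⅘) = 44*(8/5) = 352/5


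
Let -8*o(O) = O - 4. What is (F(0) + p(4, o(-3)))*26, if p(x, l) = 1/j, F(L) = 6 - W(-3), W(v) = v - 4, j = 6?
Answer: 1027/3 ≈ 342.33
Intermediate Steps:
W(v) = -4 + v
o(O) = ½ - O/8 (o(O) = -(O - 4)/8 = -(-4 + O)/8 = ½ - O/8)
F(L) = 13 (F(L) = 6 - (-4 - 3) = 6 - 1*(-7) = 6 + 7 = 13)
p(x, l) = ⅙ (p(x, l) = 1/6 = ⅙)
(F(0) + p(4, o(-3)))*26 = (13 + ⅙)*26 = (79/6)*26 = 1027/3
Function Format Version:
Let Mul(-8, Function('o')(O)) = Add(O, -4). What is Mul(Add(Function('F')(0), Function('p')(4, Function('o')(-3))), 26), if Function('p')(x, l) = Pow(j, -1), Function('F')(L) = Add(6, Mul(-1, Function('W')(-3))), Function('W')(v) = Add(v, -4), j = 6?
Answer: Rational(1027, 3) ≈ 342.33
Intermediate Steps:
Function('W')(v) = Add(-4, v)
Function('o')(O) = Add(Rational(1, 2), Mul(Rational(-1, 8), O)) (Function('o')(O) = Mul(Rational(-1, 8), Add(O, -4)) = Mul(Rational(-1, 8), Add(-4, O)) = Add(Rational(1, 2), Mul(Rational(-1, 8), O)))
Function('F')(L) = 13 (Function('F')(L) = Add(6, Mul(-1, Add(-4, -3))) = Add(6, Mul(-1, -7)) = Add(6, 7) = 13)
Function('p')(x, l) = Rational(1, 6) (Function('p')(x, l) = Pow(6, -1) = Rational(1, 6))
Mul(Add(Function('F')(0), Function('p')(4, Function('o')(-3))), 26) = Mul(Add(13, Rational(1, 6)), 26) = Mul(Rational(79, 6), 26) = Rational(1027, 3)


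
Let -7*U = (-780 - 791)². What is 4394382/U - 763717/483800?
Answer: -16766898949597/1194038235800 ≈ -14.042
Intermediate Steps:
U = -2468041/7 (U = -(-780 - 791)²/7 = -⅐*(-1571)² = -⅐*2468041 = -2468041/7 ≈ -3.5258e+5)
4394382/U - 763717/483800 = 4394382/(-2468041/7) - 763717/483800 = 4394382*(-7/2468041) - 763717*1/483800 = -30760674/2468041 - 763717/483800 = -16766898949597/1194038235800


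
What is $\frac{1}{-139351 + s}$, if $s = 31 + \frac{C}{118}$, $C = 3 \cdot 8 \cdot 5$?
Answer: $- \frac{59}{8219820} \approx -7.1778 \cdot 10^{-6}$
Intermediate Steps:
$C = 120$ ($C = 24 \cdot 5 = 120$)
$s = \frac{1889}{59}$ ($s = 31 + \frac{1}{118} \cdot 120 = 31 + \frac{60}{59} = \frac{1889}{59} \approx 32.017$)
$\frac{1}{-139351 + s} = \frac{1}{-139351 + \frac{1889}{59}} = \frac{1}{- \frac{8219820}{59}} = - \frac{59}{8219820}$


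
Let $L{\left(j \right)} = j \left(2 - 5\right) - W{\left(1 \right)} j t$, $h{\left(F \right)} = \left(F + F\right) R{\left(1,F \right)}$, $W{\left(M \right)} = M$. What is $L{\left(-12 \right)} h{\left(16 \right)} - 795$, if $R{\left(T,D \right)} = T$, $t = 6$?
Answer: $2661$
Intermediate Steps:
$h{\left(F \right)} = 2 F$ ($h{\left(F \right)} = \left(F + F\right) 1 = 2 F 1 = 2 F$)
$L{\left(j \right)} = - 9 j$ ($L{\left(j \right)} = j \left(2 - 5\right) - 1 j 6 = j \left(-3\right) - j 6 = - 3 j - 6 j = - 9 j$)
$L{\left(-12 \right)} h{\left(16 \right)} - 795 = \left(-9\right) \left(-12\right) 2 \cdot 16 - 795 = 108 \cdot 32 - 795 = 3456 - 795 = 2661$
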